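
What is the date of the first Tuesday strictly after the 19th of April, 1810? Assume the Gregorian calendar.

Apr 19, 1810 is a Thursday.
From Thursday to the next Tuesday is 5 days.
Apr 19, 1810 + 5 = Apr 24, 1810.

April 24, 1810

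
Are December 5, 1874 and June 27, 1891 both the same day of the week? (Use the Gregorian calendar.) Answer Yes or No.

Yes

From Dec 5, 1874 to Jun 27, 1891 is 6048 days.
6048 mod 7 = 0, so they are the same weekday.
(Dec 5, 1874 is a Saturday; Jun 27, 1891 is a Saturday.)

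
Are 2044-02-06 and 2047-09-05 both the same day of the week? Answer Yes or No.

From Feb 6, 2044 to Sep 5, 2047 is 1307 days.
1307 mod 7 = 5, so they are different weekdays.
(Feb 6, 2044 is a Saturday; Sep 5, 2047 is a Thursday.)

No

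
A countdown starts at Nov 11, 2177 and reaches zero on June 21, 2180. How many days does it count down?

953

Nov 11, 2177 → Nov 11, 2178: 365 days.
Nov 11, 2178 → Nov 11, 2179: 365 days.
Nov 11, 2179 → Dec 11, 2179: 30 days (November has 30).
Dec 11, 2179 → Jan 11, 2180: 31 days (December has 31).
Jan 11, 2180 → Feb 11, 2180: 31 days (January has 31).
Feb 11, 2180 → Mar 11, 2180: 29 days (February has 29).
Mar 11, 2180 → Apr 11, 2180: 31 days (March has 31).
Apr 11, 2180 → May 11, 2180: 30 days (April has 30).
May 11, 2180 → Jun 11, 2180: 31 days (May has 31).
Jun 11, 2180 → Jun 21, 2180: 10 days.
Total: 953 days.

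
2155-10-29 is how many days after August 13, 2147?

Aug 13, 2147 → Aug 13, 2148: 366 days (Feb 29, 2148 is in that span).
Aug 13, 2148 → Aug 13, 2149: 365 days.
Aug 13, 2149 → Aug 13, 2150: 365 days.
Aug 13, 2150 → Aug 13, 2151: 365 days.
Aug 13, 2151 → Aug 13, 2152: 366 days (Feb 29, 2152 is in that span).
Aug 13, 2152 → Aug 13, 2153: 365 days.
Aug 13, 2153 → Aug 13, 2154: 365 days.
Aug 13, 2154 → Aug 13, 2155: 365 days.
Aug 13, 2155 → Sep 13, 2155: 31 days (August has 31).
Sep 13, 2155 → Oct 13, 2155: 30 days (September has 30).
Oct 13, 2155 → Oct 29, 2155: 16 days.
Total: 2999 days.

2999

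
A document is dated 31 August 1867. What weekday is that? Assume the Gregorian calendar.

Doomsday rule: the anchor day for the 1800s is Friday. For year 67: 67÷12 = 5 r 7, and 7÷4 = 1, so 5+7+1 = 13.
Friday + 13 ≡ Thursday — that's 1867's doomsday.
In August the doomsday date is Aug 8.
Aug 31 is 23 days after Aug 8; 23 mod 7 = 2, so Thursday + 2 = Saturday.

Saturday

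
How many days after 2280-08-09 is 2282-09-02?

754

Aug 9, 2280 → Aug 9, 2281: 365 days.
Aug 9, 2281 → Sep 9, 2281: 31 days (August has 31).
Sep 9, 2281 → Oct 9, 2281: 30 days (September has 30).
Oct 9, 2281 → Nov 9, 2281: 31 days (October has 31).
Nov 9, 2281 → Dec 9, 2281: 30 days (November has 30).
Dec 9, 2281 → Jan 9, 2282: 31 days (December has 31).
Jan 9, 2282 → Feb 9, 2282: 31 days (January has 31).
Feb 9, 2282 → Mar 9, 2282: 28 days (February has 28).
Mar 9, 2282 → Apr 9, 2282: 31 days (March has 31).
Apr 9, 2282 → May 9, 2282: 30 days (April has 30).
May 9, 2282 → Jun 9, 2282: 31 days (May has 31).
Jun 9, 2282 → Jul 9, 2282: 30 days (June has 30).
Jul 9, 2282 → Aug 9, 2282: 31 days (July has 31).
Aug 9, 2282 → Sep 2, 2282: 24 days.
Total: 754 days.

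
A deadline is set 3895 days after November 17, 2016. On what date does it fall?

+365 (one year) → Nov 17, 2017 (3530 left).
+365 (one year) → Nov 17, 2018 (3165 left).
+365 (one year) → Nov 17, 2019 (2800 left).
+366 (one year; includes Feb 29, 2020) → Nov 17, 2020 (2434 left).
+365 (one year) → Nov 17, 2021 (2069 left).
+365 (one year) → Nov 17, 2022 (1704 left).
+365 (one year) → Nov 17, 2023 (1339 left).
+366 (one year; includes Feb 29, 2024) → Nov 17, 2024 (973 left).
+365 (one year) → Nov 17, 2025 (608 left).
+365 (one year) → Nov 17, 2026 (243 left).
Nov has 30 days: +14 → Dec 1, 2026 (229 left).
Dec has 31 days: +31 → Jan 1, 2027 (198 left).
Jan has 31 days: +31 → Feb 1, 2027 (167 left).
Feb has 28 days: +28 → Mar 1, 2027 (139 left).
Mar has 31 days: +31 → Apr 1, 2027 (108 left).
Apr has 30 days: +30 → May 1, 2027 (78 left).
May has 31 days: +31 → Jun 1, 2027 (47 left).
Jun has 30 days: +30 → Jul 1, 2027 (17 left).
+17 → Jul 18, 2027.

July 18, 2027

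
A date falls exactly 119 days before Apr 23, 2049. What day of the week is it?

Friday

First find the weekday of Apr 23, 2049. Doomsday rule: the anchor day for the 2000s is Tuesday. For year 49: 49÷12 = 4 r 1, and 1÷4 = 0, so 4+1+0 = 5.
Tuesday + 5 ≡ Sunday — that's 2049's doomsday.
In April the doomsday date is Apr 4.
Apr 23 is 19 days after Apr 4; 19 mod 7 = 5, so Sunday + 5 = Friday.
119 mod 7 = 0, so 119 days before a Friday is Friday − 0 = Friday.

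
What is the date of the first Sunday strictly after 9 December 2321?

December 11, 2321

Dec 9, 2321 is a Friday.
From Friday to the next Sunday is 2 days.
Dec 9, 2321 + 2 = Dec 11, 2321.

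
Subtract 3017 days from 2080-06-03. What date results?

February 29, 2072

−366 (one year; includes Feb 29, 2080) → Jun 3, 2079 (2651 left).
−365 (one year) → Jun 3, 2078 (2286 left).
−365 (one year) → Jun 3, 2077 (1921 left).
−365 (one year) → Jun 3, 2076 (1556 left).
−366 (one year; includes Feb 29, 2076) → Jun 3, 2075 (1190 left).
−365 (one year) → Jun 3, 2074 (825 left).
−365 (one year) → Jun 3, 2073 (460 left).
−365 (one year) → Jun 3, 2072 (95 left).
−3 → May 31, 2072 (end of May, 31 days; 92 left).
−31 → Apr 30, 2072 (end of Apr, 30 days; 61 left).
−30 → Mar 31, 2072 (end of Mar, 31 days; 31 left).
−31 → Feb 29, 2072 (end of Feb, 29 days; 0 left).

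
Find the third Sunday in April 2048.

April 19, 2048

April 1, 2048 is a Wednesday.
The first Sunday is therefore April 5 (4 days later).
The third Sunday is 5 + 2×7 = April 19.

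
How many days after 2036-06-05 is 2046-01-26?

Jun 5, 2036 → Jun 5, 2037: 365 days.
Jun 5, 2037 → Jun 5, 2038: 365 days.
Jun 5, 2038 → Jun 5, 2039: 365 days.
Jun 5, 2039 → Jun 5, 2040: 366 days (Feb 29, 2040 is in that span).
Jun 5, 2040 → Jun 5, 2041: 365 days.
Jun 5, 2041 → Jun 5, 2042: 365 days.
Jun 5, 2042 → Jun 5, 2043: 365 days.
Jun 5, 2043 → Jun 5, 2044: 366 days (Feb 29, 2044 is in that span).
Jun 5, 2044 → Jun 5, 2045: 365 days.
Jun 5, 2045 → Jul 5, 2045: 30 days (June has 30).
Jul 5, 2045 → Aug 5, 2045: 31 days (July has 31).
Aug 5, 2045 → Sep 5, 2045: 31 days (August has 31).
Sep 5, 2045 → Oct 5, 2045: 30 days (September has 30).
Oct 5, 2045 → Nov 5, 2045: 31 days (October has 31).
Nov 5, 2045 → Dec 5, 2045: 30 days (November has 30).
Dec 5, 2045 → Jan 5, 2046: 31 days (December has 31).
Jan 5, 2046 → Jan 26, 2046: 21 days.
Total: 3522 days.

3522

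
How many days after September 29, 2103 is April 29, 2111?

Sep 29, 2103 → Sep 29, 2104: 366 days (Feb 29, 2104 is in that span).
Sep 29, 2104 → Sep 29, 2105: 365 days.
Sep 29, 2105 → Sep 29, 2106: 365 days.
Sep 29, 2106 → Sep 29, 2107: 365 days.
Sep 29, 2107 → Sep 29, 2108: 366 days (Feb 29, 2108 is in that span).
Sep 29, 2108 → Sep 29, 2109: 365 days.
Sep 29, 2109 → Sep 29, 2110: 365 days.
Sep 29, 2110 → Oct 29, 2110: 30 days (September has 30).
Oct 29, 2110 → Nov 29, 2110: 31 days (October has 31).
Nov 29, 2110 → Dec 29, 2110: 30 days (November has 30).
Dec 29, 2110 → Jan 29, 2111: 31 days (December has 31).
Jan 29, 2111 → Feb 28, 2111: 30 days (January has 31).
Feb 28, 2111 → Mar 28, 2111: 28 days (February has 28).
Mar 28, 2111 → Apr 28, 2111: 31 days (March has 31).
Apr 28, 2111 → Apr 29, 2111: 1 days.
Total: 2769 days.

2769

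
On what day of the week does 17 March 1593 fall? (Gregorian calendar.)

Wednesday

Doomsday rule: the anchor day for the 1500s is Wednesday. For year 93: 93÷12 = 7 r 9, and 9÷4 = 2, so 7+9+2 = 18.
Wednesday + 18 ≡ Sunday — that's 1593's doomsday.
In March the doomsday date is Mar 14.
Mar 17 is 3 days after Mar 14; 3 mod 7 = 3, so Sunday + 3 = Wednesday.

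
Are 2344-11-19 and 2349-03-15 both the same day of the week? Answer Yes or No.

From Nov 19, 2344 to Mar 15, 2349 is 1577 days.
1577 mod 7 = 2, so they are different weekdays.
(Nov 19, 2344 is a Sunday; Mar 15, 2349 is a Tuesday.)

No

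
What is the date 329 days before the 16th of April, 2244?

−16 → Mar 31, 2244 (end of Mar, 31 days; 313 left).
−31 → Feb 29, 2244 (end of Feb, 29 days; 282 left).
−29 → Jan 31, 2244 (end of Jan, 31 days; 253 left).
−31 → Dec 31, 2243 (end of Dec, 31 days; 222 left).
−31 → Nov 30, 2243 (end of Nov, 30 days; 191 left).
−30 → Oct 31, 2243 (end of Oct, 31 days; 161 left).
−31 → Sep 30, 2243 (end of Sep, 30 days; 130 left).
−30 → Aug 31, 2243 (end of Aug, 31 days; 100 left).
−31 → Jul 31, 2243 (end of Jul, 31 days; 69 left).
−31 → Jun 30, 2243 (end of Jun, 30 days; 38 left).
−30 → May 31, 2243 (end of May, 31 days; 8 left).
−8 → May 23, 2243.

May 23, 2243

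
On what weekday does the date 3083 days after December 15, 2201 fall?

Dec 15, 2201 is a Tuesday.
3083 mod 7 = 3, so 3083 days after a Tuesday is Tuesday + 3 = Friday.

Friday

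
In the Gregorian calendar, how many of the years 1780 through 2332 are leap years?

Multiples of 4 in [1780,2332]: 139.
Of those, multiples of 100: 6 (not leap unless ÷400).
Multiples of 400: 1.
Leap years = 139 − 6 + 1 = 134.

134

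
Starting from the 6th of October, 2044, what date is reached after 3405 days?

February 1, 2054

+365 (one year) → Oct 6, 2045 (3040 left).
+365 (one year) → Oct 6, 2046 (2675 left).
+365 (one year) → Oct 6, 2047 (2310 left).
+366 (one year; includes Feb 29, 2048) → Oct 6, 2048 (1944 left).
+365 (one year) → Oct 6, 2049 (1579 left).
+365 (one year) → Oct 6, 2050 (1214 left).
+365 (one year) → Oct 6, 2051 (849 left).
+366 (one year; includes Feb 29, 2052) → Oct 6, 2052 (483 left).
+365 (one year) → Oct 6, 2053 (118 left).
Oct has 31 days: +26 → Nov 1, 2053 (92 left).
Nov has 30 days: +30 → Dec 1, 2053 (62 left).
Dec has 31 days: +31 → Jan 1, 2054 (31 left).
Jan has 31 days: +31 → Feb 1, 2054 (0 left).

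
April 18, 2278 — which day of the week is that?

Doomsday rule: the anchor day for the 2200s is Friday. For year 78: 78÷12 = 6 r 6, and 6÷4 = 1, so 6+6+1 = 13.
Friday + 13 ≡ Thursday — that's 2278's doomsday.
In April the doomsday date is Apr 4.
Apr 18 is 14 days after Apr 4; 14 mod 7 = 0, so Thursday + 0 = Thursday.

Thursday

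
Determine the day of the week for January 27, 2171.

Sunday

Doomsday rule: the anchor day for the 2100s is Sunday. For year 71: 71÷12 = 5 r 11, and 11÷4 = 2, so 5+11+2 = 18.
Sunday + 18 ≡ Thursday — that's 2171's doomsday.
In January the doomsday date is Jan 3 (2171 is not a leap year).
Jan 27 is 24 days after Jan 3; 24 mod 7 = 3, so Thursday + 3 = Sunday.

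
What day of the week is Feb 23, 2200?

Doomsday rule: the anchor day for the 2200s is Friday. For year 00: 0÷12 = 0 r 0, and 0÷4 = 0, so 0+0+0 = 0.
Friday + 0 ≡ Friday — that's 2200's doomsday.
In February the doomsday date is Feb 28 (2200 is not a leap year (divisible by 100 but not 400)).
Feb 23 is 5 days before Feb 28; 5 mod 7 = 5, so Friday − 5 = Sunday.

Sunday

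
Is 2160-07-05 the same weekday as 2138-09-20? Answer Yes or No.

From Sep 20, 2138 to Jul 5, 2160 is 7959 days.
7959 mod 7 = 0, so they are the same weekday.
(Sep 20, 2138 is a Saturday; Jul 5, 2160 is a Saturday.)

Yes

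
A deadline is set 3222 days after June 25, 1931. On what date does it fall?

+366 (one year; includes Feb 29, 1932) → Jun 25, 1932 (2856 left).
+365 (one year) → Jun 25, 1933 (2491 left).
+365 (one year) → Jun 25, 1934 (2126 left).
+365 (one year) → Jun 25, 1935 (1761 left).
+366 (one year; includes Feb 29, 1936) → Jun 25, 1936 (1395 left).
+365 (one year) → Jun 25, 1937 (1030 left).
+365 (one year) → Jun 25, 1938 (665 left).
+365 (one year) → Jun 25, 1939 (300 left).
Jun has 30 days: +6 → Jul 1, 1939 (294 left).
Jul has 31 days: +31 → Aug 1, 1939 (263 left).
Aug has 31 days: +31 → Sep 1, 1939 (232 left).
Sep has 30 days: +30 → Oct 1, 1939 (202 left).
Oct has 31 days: +31 → Nov 1, 1939 (171 left).
Nov has 30 days: +30 → Dec 1, 1939 (141 left).
Dec has 31 days: +31 → Jan 1, 1940 (110 left).
Jan has 31 days: +31 → Feb 1, 1940 (79 left).
Feb has 29 days: +29 → Mar 1, 1940 (50 left).
Mar has 31 days: +31 → Apr 1, 1940 (19 left).
+19 → Apr 20, 1940.

April 20, 1940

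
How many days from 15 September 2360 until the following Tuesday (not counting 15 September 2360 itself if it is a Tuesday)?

5

Sep 15, 2360 is a Thursday.
From Thursday to the next Tuesday is 5 days.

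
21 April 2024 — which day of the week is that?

Sunday

Doomsday rule: the anchor day for the 2000s is Tuesday. For year 24: 24÷12 = 2 r 0, and 0÷4 = 0, so 2+0+0 = 2.
Tuesday + 2 ≡ Thursday — that's 2024's doomsday.
In April the doomsday date is Apr 4.
Apr 21 is 17 days after Apr 4; 17 mod 7 = 3, so Thursday + 3 = Sunday.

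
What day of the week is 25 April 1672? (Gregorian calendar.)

Monday

Doomsday rule: the anchor day for the 1600s is Tuesday. For year 72: 72÷12 = 6 r 0, and 0÷4 = 0, so 6+0+0 = 6.
Tuesday + 6 ≡ Monday — that's 1672's doomsday.
In April the doomsday date is Apr 4.
Apr 25 is 21 days after Apr 4; 21 mod 7 = 0, so Monday + 0 = Monday.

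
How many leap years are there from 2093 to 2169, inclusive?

18

Multiples of 4 in [2093,2169]: 19.
Of those, multiples of 100: 1 (not leap unless ÷400).
Multiples of 400: 0.
Leap years = 19 − 1 + 0 = 18.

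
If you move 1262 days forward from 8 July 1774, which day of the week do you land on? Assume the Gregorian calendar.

Sunday

First find the weekday of Jul 8, 1774. Doomsday rule: the anchor day for the 1700s is Sunday. For year 74: 74÷12 = 6 r 2, and 2÷4 = 0, so 6+2+0 = 8.
Sunday + 8 ≡ Monday — that's 1774's doomsday.
In July the doomsday date is Jul 11.
Jul 8 is 3 days before Jul 11; 3 mod 7 = 3, so Monday − 3 = Friday.
1262 mod 7 = 2, so 1262 days after a Friday is Friday + 2 = Sunday.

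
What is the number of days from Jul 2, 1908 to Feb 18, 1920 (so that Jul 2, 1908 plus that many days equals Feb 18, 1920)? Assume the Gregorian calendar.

4248

Jul 2, 1908 → Jul 2, 1909: 365 days.
Jul 2, 1909 → Jul 2, 1910: 365 days.
Jul 2, 1910 → Jul 2, 1911: 365 days.
Jul 2, 1911 → Jul 2, 1912: 366 days (Feb 29, 1912 is in that span).
Jul 2, 1912 → Jul 2, 1913: 365 days.
Jul 2, 1913 → Jul 2, 1914: 365 days.
Jul 2, 1914 → Jul 2, 1915: 365 days.
Jul 2, 1915 → Jul 2, 1916: 366 days (Feb 29, 1916 is in that span).
Jul 2, 1916 → Jul 2, 1917: 365 days.
Jul 2, 1917 → Jul 2, 1918: 365 days.
Jul 2, 1918 → Jul 2, 1919: 365 days.
Jul 2, 1919 → Aug 2, 1919: 31 days (July has 31).
Aug 2, 1919 → Sep 2, 1919: 31 days (August has 31).
Sep 2, 1919 → Oct 2, 1919: 30 days (September has 30).
Oct 2, 1919 → Nov 2, 1919: 31 days (October has 31).
Nov 2, 1919 → Dec 2, 1919: 30 days (November has 30).
Dec 2, 1919 → Jan 2, 1920: 31 days (December has 31).
Jan 2, 1920 → Feb 2, 1920: 31 days (January has 31).
Feb 2, 1920 → Feb 18, 1920: 16 days.
Total: 4248 days.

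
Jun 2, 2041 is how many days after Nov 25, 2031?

Nov 25, 2031 → Nov 25, 2032: 366 days (Feb 29, 2032 is in that span).
Nov 25, 2032 → Nov 25, 2033: 365 days.
Nov 25, 2033 → Nov 25, 2034: 365 days.
Nov 25, 2034 → Nov 25, 2035: 365 days.
Nov 25, 2035 → Nov 25, 2036: 366 days (Feb 29, 2036 is in that span).
Nov 25, 2036 → Nov 25, 2037: 365 days.
Nov 25, 2037 → Nov 25, 2038: 365 days.
Nov 25, 2038 → Nov 25, 2039: 365 days.
Nov 25, 2039 → Nov 25, 2040: 366 days (Feb 29, 2040 is in that span).
Nov 25, 2040 → Dec 25, 2040: 30 days (November has 30).
Dec 25, 2040 → Jan 25, 2041: 31 days (December has 31).
Jan 25, 2041 → Feb 25, 2041: 31 days (January has 31).
Feb 25, 2041 → Mar 25, 2041: 28 days (February has 28).
Mar 25, 2041 → Apr 25, 2041: 31 days (March has 31).
Apr 25, 2041 → May 25, 2041: 30 days (April has 30).
May 25, 2041 → Jun 2, 2041: 8 days.
Total: 3477 days.

3477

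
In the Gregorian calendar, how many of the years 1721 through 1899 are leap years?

43

Multiples of 4 in [1721,1899]: 44.
Of those, multiples of 100: 1 (not leap unless ÷400).
Multiples of 400: 0.
Leap years = 44 − 1 + 0 = 43.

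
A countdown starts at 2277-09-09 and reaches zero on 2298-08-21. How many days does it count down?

Sep 9, 2277 → Sep 9, 2278: 365 days.
Sep 9, 2278 → Sep 9, 2279: 365 days.
Sep 9, 2279 → Sep 9, 2280: 366 days (Feb 29, 2280 is in that span).
Sep 9, 2280 → Sep 9, 2281: 365 days.
Sep 9, 2281 → Sep 9, 2282: 365 days.
Sep 9, 2282 → Sep 9, 2283: 365 days.
Sep 9, 2283 → Sep 9, 2284: 366 days (Feb 29, 2284 is in that span).
Sep 9, 2284 → Sep 9, 2285: 365 days.
Sep 9, 2285 → Sep 9, 2286: 365 days.
Sep 9, 2286 → Sep 9, 2287: 365 days.
Sep 9, 2287 → Sep 9, 2288: 366 days (Feb 29, 2288 is in that span).
Sep 9, 2288 → Sep 9, 2289: 365 days.
Sep 9, 2289 → Sep 9, 2290: 365 days.
Sep 9, 2290 → Sep 9, 2291: 365 days.
Sep 9, 2291 → Sep 9, 2292: 366 days (Feb 29, 2292 is in that span).
Sep 9, 2292 → Sep 9, 2293: 365 days.
Sep 9, 2293 → Sep 9, 2294: 365 days.
Sep 9, 2294 → Sep 9, 2295: 365 days.
Sep 9, 2295 → Sep 9, 2296: 366 days (Feb 29, 2296 is in that span).
Sep 9, 2296 → Sep 9, 2297: 365 days.
Sep 9, 2297 → Oct 9, 2297: 30 days (September has 30).
Oct 9, 2297 → Nov 9, 2297: 31 days (October has 31).
Nov 9, 2297 → Dec 9, 2297: 30 days (November has 30).
Dec 9, 2297 → Jan 9, 2298: 31 days (December has 31).
Jan 9, 2298 → Feb 9, 2298: 31 days (January has 31).
Feb 9, 2298 → Mar 9, 2298: 28 days (February has 28).
Mar 9, 2298 → Apr 9, 2298: 31 days (March has 31).
Apr 9, 2298 → May 9, 2298: 30 days (April has 30).
May 9, 2298 → Jun 9, 2298: 31 days (May has 31).
Jun 9, 2298 → Jul 9, 2298: 30 days (June has 30).
Jul 9, 2298 → Aug 9, 2298: 31 days (July has 31).
Aug 9, 2298 → Aug 21, 2298: 12 days.
Total: 7651 days.

7651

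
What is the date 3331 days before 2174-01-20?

December 7, 2164

−365 (one year) → Jan 20, 2173 (2966 left).
−366 (one year; includes Feb 29, 2172) → Jan 20, 2172 (2600 left).
−365 (one year) → Jan 20, 2171 (2235 left).
−365 (one year) → Jan 20, 2170 (1870 left).
−365 (one year) → Jan 20, 2169 (1505 left).
−366 (one year; includes Feb 29, 2168) → Jan 20, 2168 (1139 left).
−365 (one year) → Jan 20, 2167 (774 left).
−365 (one year) → Jan 20, 2166 (409 left).
−365 (one year) → Jan 20, 2165 (44 left).
−20 → Dec 31, 2164 (end of Dec, 31 days; 24 left).
−24 → Dec 7, 2164.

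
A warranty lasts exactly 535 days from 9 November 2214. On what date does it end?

April 27, 2216

+365 (one year) → Nov 9, 2215 (170 left).
Nov has 30 days: +22 → Dec 1, 2215 (148 left).
Dec has 31 days: +31 → Jan 1, 2216 (117 left).
Jan has 31 days: +31 → Feb 1, 2216 (86 left).
Feb has 29 days: +29 → Mar 1, 2216 (57 left).
Mar has 31 days: +31 → Apr 1, 2216 (26 left).
+26 → Apr 27, 2216.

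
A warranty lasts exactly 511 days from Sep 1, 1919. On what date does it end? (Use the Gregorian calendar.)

+366 (one year; includes Feb 29, 1920) → Sep 1, 1920 (145 left).
Sep has 30 days: +30 → Oct 1, 1920 (115 left).
Oct has 31 days: +31 → Nov 1, 1920 (84 left).
Nov has 30 days: +30 → Dec 1, 1920 (54 left).
Dec has 31 days: +31 → Jan 1, 1921 (23 left).
+23 → Jan 24, 1921.

January 24, 1921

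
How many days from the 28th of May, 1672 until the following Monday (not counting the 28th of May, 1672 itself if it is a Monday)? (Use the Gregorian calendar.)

May 28, 1672 is a Saturday.
From Saturday to the next Monday is 2 days.

2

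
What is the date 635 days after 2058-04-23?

+365 (one year) → Apr 23, 2059 (270 left).
Apr has 30 days: +8 → May 1, 2059 (262 left).
May has 31 days: +31 → Jun 1, 2059 (231 left).
Jun has 30 days: +30 → Jul 1, 2059 (201 left).
Jul has 31 days: +31 → Aug 1, 2059 (170 left).
Aug has 31 days: +31 → Sep 1, 2059 (139 left).
Sep has 30 days: +30 → Oct 1, 2059 (109 left).
Oct has 31 days: +31 → Nov 1, 2059 (78 left).
Nov has 30 days: +30 → Dec 1, 2059 (48 left).
Dec has 31 days: +31 → Jan 1, 2060 (17 left).
+17 → Jan 18, 2060.

January 18, 2060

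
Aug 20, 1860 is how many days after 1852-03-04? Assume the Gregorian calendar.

3091

Mar 4, 1852 → Mar 4, 1853: 365 days.
Mar 4, 1853 → Mar 4, 1854: 365 days.
Mar 4, 1854 → Mar 4, 1855: 365 days.
Mar 4, 1855 → Mar 4, 1856: 366 days (Feb 29, 1856 is in that span).
Mar 4, 1856 → Mar 4, 1857: 365 days.
Mar 4, 1857 → Mar 4, 1858: 365 days.
Mar 4, 1858 → Mar 4, 1859: 365 days.
Mar 4, 1859 → Mar 4, 1860: 366 days (Feb 29, 1860 is in that span).
Mar 4, 1860 → Apr 4, 1860: 31 days (March has 31).
Apr 4, 1860 → May 4, 1860: 30 days (April has 30).
May 4, 1860 → Jun 4, 1860: 31 days (May has 31).
Jun 4, 1860 → Jul 4, 1860: 30 days (June has 30).
Jul 4, 1860 → Aug 4, 1860: 31 days (July has 31).
Aug 4, 1860 → Aug 20, 1860: 16 days.
Total: 3091 days.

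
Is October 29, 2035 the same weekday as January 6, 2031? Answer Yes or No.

Yes

From Jan 6, 2031 to Oct 29, 2035 is 1757 days.
1757 mod 7 = 0, so they are the same weekday.
(Jan 6, 2031 is a Monday; Oct 29, 2035 is a Monday.)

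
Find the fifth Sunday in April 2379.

April 1, 2379 is a Sunday.
The first Sunday is therefore April 1 (same day).
The fifth Sunday is 1 + 4×7 = April 29.

April 29, 2379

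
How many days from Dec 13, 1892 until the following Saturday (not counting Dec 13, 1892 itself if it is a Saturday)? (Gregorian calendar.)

4

Dec 13, 1892 is a Tuesday.
From Tuesday to the next Saturday is 4 days.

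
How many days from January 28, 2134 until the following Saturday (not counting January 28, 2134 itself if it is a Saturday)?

2

Jan 28, 2134 is a Thursday.
From Thursday to the next Saturday is 2 days.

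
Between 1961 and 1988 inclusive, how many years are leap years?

7

Multiples of 4 in [1961,1988]: 7.
Of those, multiples of 100: 0 (not leap unless ÷400).
Multiples of 400: 0.
Leap years = 7 − 0 + 0 = 7.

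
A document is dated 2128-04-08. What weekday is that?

January 1, 2128 is a Thursday.
Jan 1, 2128 → Feb 1, 2128: 31 days (January has 31).
Feb 1, 2128 → Mar 1, 2128: 29 days (February has 29).
Mar 1, 2128 → Apr 1, 2128: 31 days (March has 31).
Apr 1, 2128 → Apr 8, 2128: 7 days.
Total: 98 days.
98 mod 7 = 0, so Thursday + 0 = Thursday.

Thursday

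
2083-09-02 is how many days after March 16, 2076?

2726

Mar 16, 2076 → Mar 16, 2077: 365 days.
Mar 16, 2077 → Mar 16, 2078: 365 days.
Mar 16, 2078 → Mar 16, 2079: 365 days.
Mar 16, 2079 → Mar 16, 2080: 366 days (Feb 29, 2080 is in that span).
Mar 16, 2080 → Mar 16, 2081: 365 days.
Mar 16, 2081 → Mar 16, 2082: 365 days.
Mar 16, 2082 → Mar 16, 2083: 365 days.
Mar 16, 2083 → Apr 16, 2083: 31 days (March has 31).
Apr 16, 2083 → May 16, 2083: 30 days (April has 30).
May 16, 2083 → Jun 16, 2083: 31 days (May has 31).
Jun 16, 2083 → Jul 16, 2083: 30 days (June has 30).
Jul 16, 2083 → Aug 16, 2083: 31 days (July has 31).
Aug 16, 2083 → Sep 2, 2083: 17 days.
Total: 2726 days.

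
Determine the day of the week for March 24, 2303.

Tuesday

Doomsday rule: the anchor day for the 2300s is Wednesday. For year 03: 3÷12 = 0 r 3, and 3÷4 = 0, so 0+3+0 = 3.
Wednesday + 3 ≡ Saturday — that's 2303's doomsday.
In March the doomsday date is Mar 14.
Mar 24 is 10 days after Mar 14; 10 mod 7 = 3, so Saturday + 3 = Tuesday.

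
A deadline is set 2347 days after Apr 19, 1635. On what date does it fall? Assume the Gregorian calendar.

September 21, 1641

+366 (one year; includes Feb 29, 1636) → Apr 19, 1636 (1981 left).
+365 (one year) → Apr 19, 1637 (1616 left).
+365 (one year) → Apr 19, 1638 (1251 left).
+365 (one year) → Apr 19, 1639 (886 left).
+366 (one year; includes Feb 29, 1640) → Apr 19, 1640 (520 left).
+365 (one year) → Apr 19, 1641 (155 left).
Apr has 30 days: +12 → May 1, 1641 (143 left).
May has 31 days: +31 → Jun 1, 1641 (112 left).
Jun has 30 days: +30 → Jul 1, 1641 (82 left).
Jul has 31 days: +31 → Aug 1, 1641 (51 left).
Aug has 31 days: +31 → Sep 1, 1641 (20 left).
+20 → Sep 21, 1641.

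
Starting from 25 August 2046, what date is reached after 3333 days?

October 10, 2055

+365 (one year) → Aug 25, 2047 (2968 left).
+366 (one year; includes Feb 29, 2048) → Aug 25, 2048 (2602 left).
+365 (one year) → Aug 25, 2049 (2237 left).
+365 (one year) → Aug 25, 2050 (1872 left).
+365 (one year) → Aug 25, 2051 (1507 left).
+366 (one year; includes Feb 29, 2052) → Aug 25, 2052 (1141 left).
+365 (one year) → Aug 25, 2053 (776 left).
+365 (one year) → Aug 25, 2054 (411 left).
+365 (one year) → Aug 25, 2055 (46 left).
Aug has 31 days: +7 → Sep 1, 2055 (39 left).
Sep has 30 days: +30 → Oct 1, 2055 (9 left).
+9 → Oct 10, 2055.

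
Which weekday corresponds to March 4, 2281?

Friday

Doomsday rule: the anchor day for the 2200s is Friday. For year 81: 81÷12 = 6 r 9, and 9÷4 = 2, so 6+9+2 = 17.
Friday + 17 ≡ Monday — that's 2281's doomsday.
In March the doomsday date is Mar 14.
Mar 4 is 10 days before Mar 14; 10 mod 7 = 3, so Monday − 3 = Friday.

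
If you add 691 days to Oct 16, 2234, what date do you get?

+365 (one year) → Oct 16, 2235 (326 left).
Oct has 31 days: +16 → Nov 1, 2235 (310 left).
Nov has 30 days: +30 → Dec 1, 2235 (280 left).
Dec has 31 days: +31 → Jan 1, 2236 (249 left).
Jan has 31 days: +31 → Feb 1, 2236 (218 left).
Feb has 29 days: +29 → Mar 1, 2236 (189 left).
Mar has 31 days: +31 → Apr 1, 2236 (158 left).
Apr has 30 days: +30 → May 1, 2236 (128 left).
May has 31 days: +31 → Jun 1, 2236 (97 left).
Jun has 30 days: +30 → Jul 1, 2236 (67 left).
Jul has 31 days: +31 → Aug 1, 2236 (36 left).
Aug has 31 days: +31 → Sep 1, 2236 (5 left).
+5 → Sep 6, 2236.

September 6, 2236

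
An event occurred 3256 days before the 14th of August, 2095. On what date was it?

September 14, 2086

−365 (one year) → Aug 14, 2094 (2891 left).
−365 (one year) → Aug 14, 2093 (2526 left).
−365 (one year) → Aug 14, 2092 (2161 left).
−366 (one year; includes Feb 29, 2092) → Aug 14, 2091 (1795 left).
−365 (one year) → Aug 14, 2090 (1430 left).
−365 (one year) → Aug 14, 2089 (1065 left).
−365 (one year) → Aug 14, 2088 (700 left).
−366 (one year; includes Feb 29, 2088) → Aug 14, 2087 (334 left).
−14 → Jul 31, 2087 (end of Jul, 31 days; 320 left).
−31 → Jun 30, 2087 (end of Jun, 30 days; 289 left).
−30 → May 31, 2087 (end of May, 31 days; 259 left).
−31 → Apr 30, 2087 (end of Apr, 30 days; 228 left).
−30 → Mar 31, 2087 (end of Mar, 31 days; 198 left).
−31 → Feb 28, 2087 (end of Feb, 28 days; 167 left).
−28 → Jan 31, 2087 (end of Jan, 31 days; 139 left).
−31 → Dec 31, 2086 (end of Dec, 31 days; 108 left).
−31 → Nov 30, 2086 (end of Nov, 30 days; 77 left).
−30 → Oct 31, 2086 (end of Oct, 31 days; 47 left).
−31 → Sep 30, 2086 (end of Sep, 30 days; 16 left).
−16 → Sep 14, 2086.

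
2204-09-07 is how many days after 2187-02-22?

Feb 22, 2187 → Feb 22, 2188: 365 days.
Feb 22, 2188 → Feb 22, 2189: 366 days (Feb 29, 2188 is in that span).
Feb 22, 2189 → Feb 22, 2190: 365 days.
Feb 22, 2190 → Feb 22, 2191: 365 days.
Feb 22, 2191 → Feb 22, 2192: 365 days.
Feb 22, 2192 → Feb 22, 2193: 366 days (Feb 29, 2192 is in that span).
Feb 22, 2193 → Feb 22, 2194: 365 days.
Feb 22, 2194 → Feb 22, 2195: 365 days.
Feb 22, 2195 → Feb 22, 2196: 365 days.
Feb 22, 2196 → Feb 22, 2197: 366 days (Feb 29, 2196 is in that span).
Feb 22, 2197 → Feb 22, 2198: 365 days.
Feb 22, 2198 → Feb 22, 2199: 365 days.
Feb 22, 2199 → Feb 22, 2200: 365 days.
Feb 22, 2200 → Feb 22, 2201: 365 days.
Feb 22, 2201 → Feb 22, 2202: 365 days.
Feb 22, 2202 → Feb 22, 2203: 365 days.
Feb 22, 2203 → Feb 22, 2204: 365 days.
Feb 22, 2204 → Mar 22, 2204: 29 days (February has 29).
Mar 22, 2204 → Apr 22, 2204: 31 days (March has 31).
Apr 22, 2204 → May 22, 2204: 30 days (April has 30).
May 22, 2204 → Jun 22, 2204: 31 days (May has 31).
Jun 22, 2204 → Jul 22, 2204: 30 days (June has 30).
Jul 22, 2204 → Aug 22, 2204: 31 days (July has 31).
Aug 22, 2204 → Sep 7, 2204: 16 days.
Total: 6406 days.

6406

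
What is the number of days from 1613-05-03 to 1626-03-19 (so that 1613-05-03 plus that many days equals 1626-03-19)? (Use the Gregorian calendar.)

May 3, 1613 → May 3, 1614: 365 days.
May 3, 1614 → May 3, 1615: 365 days.
May 3, 1615 → May 3, 1616: 366 days (Feb 29, 1616 is in that span).
May 3, 1616 → May 3, 1617: 365 days.
May 3, 1617 → May 3, 1618: 365 days.
May 3, 1618 → May 3, 1619: 365 days.
May 3, 1619 → May 3, 1620: 366 days (Feb 29, 1620 is in that span).
May 3, 1620 → May 3, 1621: 365 days.
May 3, 1621 → May 3, 1622: 365 days.
May 3, 1622 → May 3, 1623: 365 days.
May 3, 1623 → May 3, 1624: 366 days (Feb 29, 1624 is in that span).
May 3, 1624 → May 3, 1625: 365 days.
May 3, 1625 → Jun 3, 1625: 31 days (May has 31).
Jun 3, 1625 → Jul 3, 1625: 30 days (June has 30).
Jul 3, 1625 → Aug 3, 1625: 31 days (July has 31).
Aug 3, 1625 → Sep 3, 1625: 31 days (August has 31).
Sep 3, 1625 → Oct 3, 1625: 30 days (September has 30).
Oct 3, 1625 → Nov 3, 1625: 31 days (October has 31).
Nov 3, 1625 → Dec 3, 1625: 30 days (November has 30).
Dec 3, 1625 → Jan 3, 1626: 31 days (December has 31).
Jan 3, 1626 → Feb 3, 1626: 31 days (January has 31).
Feb 3, 1626 → Mar 3, 1626: 28 days (February has 28).
Mar 3, 1626 → Mar 19, 1626: 16 days.
Total: 4703 days.

4703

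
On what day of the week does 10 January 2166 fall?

Doomsday rule: the anchor day for the 2100s is Sunday. For year 66: 66÷12 = 5 r 6, and 6÷4 = 1, so 5+6+1 = 12.
Sunday + 12 ≡ Friday — that's 2166's doomsday.
In January the doomsday date is Jan 3 (2166 is not a leap year).
Jan 10 is 7 days after Jan 3; 7 mod 7 = 0, so Friday + 0 = Friday.

Friday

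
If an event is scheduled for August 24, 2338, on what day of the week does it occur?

Doomsday rule: the anchor day for the 2300s is Wednesday. For year 38: 38÷12 = 3 r 2, and 2÷4 = 0, so 3+2+0 = 5.
Wednesday + 5 ≡ Monday — that's 2338's doomsday.
In August the doomsday date is Aug 8.
Aug 24 is 16 days after Aug 8; 16 mod 7 = 2, so Monday + 2 = Wednesday.

Wednesday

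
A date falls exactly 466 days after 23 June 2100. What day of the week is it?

Sunday

First find the weekday of Jun 23, 2100. Doomsday rule: the anchor day for the 2100s is Sunday. For year 00: 0÷12 = 0 r 0, and 0÷4 = 0, so 0+0+0 = 0.
Sunday + 0 ≡ Sunday — that's 2100's doomsday.
In June the doomsday date is Jun 6.
Jun 23 is 17 days after Jun 6; 17 mod 7 = 3, so Sunday + 3 = Wednesday.
466 mod 7 = 4, so 466 days after a Wednesday is Wednesday + 4 = Sunday.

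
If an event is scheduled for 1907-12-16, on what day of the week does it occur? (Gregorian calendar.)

Monday

Doomsday rule: the anchor day for the 1900s is Wednesday. For year 07: 7÷12 = 0 r 7, and 7÷4 = 1, so 0+7+1 = 8.
Wednesday + 8 ≡ Thursday — that's 1907's doomsday.
In December the doomsday date is Dec 12.
Dec 16 is 4 days after Dec 12; 4 mod 7 = 4, so Thursday + 4 = Monday.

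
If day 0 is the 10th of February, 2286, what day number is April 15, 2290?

Feb 10, 2286 → Feb 10, 2287: 365 days.
Feb 10, 2287 → Feb 10, 2288: 365 days.
Feb 10, 2288 → Feb 10, 2289: 366 days (Feb 29, 2288 is in that span).
Feb 10, 2289 → Feb 10, 2290: 365 days.
Feb 10, 2290 → Mar 10, 2290: 28 days (February has 28).
Mar 10, 2290 → Apr 10, 2290: 31 days (March has 31).
Apr 10, 2290 → Apr 15, 2290: 5 days.
Total: 1525 days.

1525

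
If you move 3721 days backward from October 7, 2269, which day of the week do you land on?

Sunday

First find the weekday of Oct 7, 2269. Doomsday rule: the anchor day for the 2200s is Friday. For year 69: 69÷12 = 5 r 9, and 9÷4 = 2, so 5+9+2 = 16.
Friday + 16 ≡ Sunday — that's 2269's doomsday.
In October the doomsday date is Oct 10.
Oct 7 is 3 days before Oct 10; 3 mod 7 = 3, so Sunday − 3 = Thursday.
3721 mod 7 = 4, so 3721 days before a Thursday is Thursday − 4 = Sunday.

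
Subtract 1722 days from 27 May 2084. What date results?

−366 (one year; includes Feb 29, 2084) → May 27, 2083 (1356 left).
−365 (one year) → May 27, 2082 (991 left).
−365 (one year) → May 27, 2081 (626 left).
−365 (one year) → May 27, 2080 (261 left).
−27 → Apr 30, 2080 (end of Apr, 30 days; 234 left).
−30 → Mar 31, 2080 (end of Mar, 31 days; 204 left).
−31 → Feb 29, 2080 (end of Feb, 29 days; 173 left).
−29 → Jan 31, 2080 (end of Jan, 31 days; 144 left).
−31 → Dec 31, 2079 (end of Dec, 31 days; 113 left).
−31 → Nov 30, 2079 (end of Nov, 30 days; 82 left).
−30 → Oct 31, 2079 (end of Oct, 31 days; 52 left).
−31 → Sep 30, 2079 (end of Sep, 30 days; 21 left).
−21 → Sep 9, 2079.

September 9, 2079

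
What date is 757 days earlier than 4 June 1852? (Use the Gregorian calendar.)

−366 (one year; includes Feb 29, 1852) → Jun 4, 1851 (391 left).
−4 → May 31, 1851 (end of May, 31 days; 387 left).
−31 → Apr 30, 1851 (end of Apr, 30 days; 356 left).
−30 → Mar 31, 1851 (end of Mar, 31 days; 326 left).
−31 → Feb 28, 1851 (end of Feb, 28 days; 295 left).
−28 → Jan 31, 1851 (end of Jan, 31 days; 267 left).
−31 → Dec 31, 1850 (end of Dec, 31 days; 236 left).
−31 → Nov 30, 1850 (end of Nov, 30 days; 205 left).
−30 → Oct 31, 1850 (end of Oct, 31 days; 175 left).
−31 → Sep 30, 1850 (end of Sep, 30 days; 144 left).
−30 → Aug 31, 1850 (end of Aug, 31 days; 114 left).
−31 → Jul 31, 1850 (end of Jul, 31 days; 83 left).
−31 → Jun 30, 1850 (end of Jun, 30 days; 52 left).
−30 → May 31, 1850 (end of May, 31 days; 22 left).
−22 → May 9, 1850.

May 9, 1850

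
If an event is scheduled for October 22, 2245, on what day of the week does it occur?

Doomsday rule: the anchor day for the 2200s is Friday. For year 45: 45÷12 = 3 r 9, and 9÷4 = 2, so 3+9+2 = 14.
Friday + 14 ≡ Friday — that's 2245's doomsday.
In October the doomsday date is Oct 10.
Oct 22 is 12 days after Oct 10; 12 mod 7 = 5, so Friday + 5 = Wednesday.

Wednesday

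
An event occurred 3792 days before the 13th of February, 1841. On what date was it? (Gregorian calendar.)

September 27, 1830

−366 (one year; includes Feb 29, 1840) → Feb 13, 1840 (3426 left).
−365 (one year) → Feb 13, 1839 (3061 left).
−365 (one year) → Feb 13, 1838 (2696 left).
−365 (one year) → Feb 13, 1837 (2331 left).
−366 (one year; includes Feb 29, 1836) → Feb 13, 1836 (1965 left).
−365 (one year) → Feb 13, 1835 (1600 left).
−365 (one year) → Feb 13, 1834 (1235 left).
−365 (one year) → Feb 13, 1833 (870 left).
−366 (one year; includes Feb 29, 1832) → Feb 13, 1832 (504 left).
−365 (one year) → Feb 13, 1831 (139 left).
−13 → Jan 31, 1831 (end of Jan, 31 days; 126 left).
−31 → Dec 31, 1830 (end of Dec, 31 days; 95 left).
−31 → Nov 30, 1830 (end of Nov, 30 days; 64 left).
−30 → Oct 31, 1830 (end of Oct, 31 days; 34 left).
−31 → Sep 30, 1830 (end of Sep, 30 days; 3 left).
−3 → Sep 27, 1830.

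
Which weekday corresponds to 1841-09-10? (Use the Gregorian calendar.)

Friday

January 1, 1841 is a Friday.
Jan 1, 1841 → Feb 1, 1841: 31 days (January has 31).
Feb 1, 1841 → Mar 1, 1841: 28 days (February has 28).
Mar 1, 1841 → Apr 1, 1841: 31 days (March has 31).
Apr 1, 1841 → May 1, 1841: 30 days (April has 30).
May 1, 1841 → Jun 1, 1841: 31 days (May has 31).
Jun 1, 1841 → Jul 1, 1841: 30 days (June has 30).
Jul 1, 1841 → Aug 1, 1841: 31 days (July has 31).
Aug 1, 1841 → Sep 1, 1841: 31 days (August has 31).
Sep 1, 1841 → Sep 10, 1841: 9 days.
Total: 252 days.
252 mod 7 = 0, so Friday + 0 = Friday.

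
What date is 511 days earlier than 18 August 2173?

March 25, 2172

−365 (one year) → Aug 18, 2172 (146 left).
−18 → Jul 31, 2172 (end of Jul, 31 days; 128 left).
−31 → Jun 30, 2172 (end of Jun, 30 days; 97 left).
−30 → May 31, 2172 (end of May, 31 days; 67 left).
−31 → Apr 30, 2172 (end of Apr, 30 days; 36 left).
−30 → Mar 31, 2172 (end of Mar, 31 days; 6 left).
−6 → Mar 25, 2172.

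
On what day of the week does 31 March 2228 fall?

January 1, 2228 is a Tuesday.
Jan 1, 2228 → Feb 1, 2228: 31 days (January has 31).
Feb 1, 2228 → Mar 1, 2228: 29 days (February has 29).
Mar 1, 2228 → Mar 31, 2228: 30 days.
Total: 90 days.
90 mod 7 = 6, so Tuesday + 6 = Monday.

Monday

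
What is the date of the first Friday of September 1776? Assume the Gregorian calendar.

September 6, 1776

September 1, 1776 is a Sunday.
The first Friday is therefore September 6 (5 days later).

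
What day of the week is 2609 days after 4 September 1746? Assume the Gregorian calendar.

Friday

Sep 4, 1746 is a Sunday.
2609 mod 7 = 5, so 2609 days after a Sunday is Sunday + 5 = Friday.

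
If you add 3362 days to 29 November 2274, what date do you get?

+365 (one year) → Nov 29, 2275 (2997 left).
+366 (one year; includes Feb 29, 2276) → Nov 29, 2276 (2631 left).
+365 (one year) → Nov 29, 2277 (2266 left).
+365 (one year) → Nov 29, 2278 (1901 left).
+365 (one year) → Nov 29, 2279 (1536 left).
+366 (one year; includes Feb 29, 2280) → Nov 29, 2280 (1170 left).
+365 (one year) → Nov 29, 2281 (805 left).
+365 (one year) → Nov 29, 2282 (440 left).
+365 (one year) → Nov 29, 2283 (75 left).
Nov has 30 days: +2 → Dec 1, 2283 (73 left).
Dec has 31 days: +31 → Jan 1, 2284 (42 left).
Jan has 31 days: +31 → Feb 1, 2284 (11 left).
+11 → Feb 12, 2284.

February 12, 2284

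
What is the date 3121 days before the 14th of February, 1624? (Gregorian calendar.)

−365 (one year) → Feb 14, 1623 (2756 left).
−365 (one year) → Feb 14, 1622 (2391 left).
−365 (one year) → Feb 14, 1621 (2026 left).
−366 (one year; includes Feb 29, 1620) → Feb 14, 1620 (1660 left).
−365 (one year) → Feb 14, 1619 (1295 left).
−365 (one year) → Feb 14, 1618 (930 left).
−365 (one year) → Feb 14, 1617 (565 left).
−366 (one year; includes Feb 29, 1616) → Feb 14, 1616 (199 left).
−14 → Jan 31, 1616 (end of Jan, 31 days; 185 left).
−31 → Dec 31, 1615 (end of Dec, 31 days; 154 left).
−31 → Nov 30, 1615 (end of Nov, 30 days; 123 left).
−30 → Oct 31, 1615 (end of Oct, 31 days; 93 left).
−31 → Sep 30, 1615 (end of Sep, 30 days; 62 left).
−30 → Aug 31, 1615 (end of Aug, 31 days; 32 left).
−31 → Jul 31, 1615 (end of Jul, 31 days; 1 left).
−1 → Jul 30, 1615.

July 30, 1615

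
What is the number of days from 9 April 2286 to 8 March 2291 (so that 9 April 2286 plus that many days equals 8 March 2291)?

1794

Apr 9, 2286 → Apr 9, 2287: 365 days.
Apr 9, 2287 → Apr 9, 2288: 366 days (Feb 29, 2288 is in that span).
Apr 9, 2288 → Apr 9, 2289: 365 days.
Apr 9, 2289 → Apr 9, 2290: 365 days.
Apr 9, 2290 → May 9, 2290: 30 days (April has 30).
May 9, 2290 → Jun 9, 2290: 31 days (May has 31).
Jun 9, 2290 → Jul 9, 2290: 30 days (June has 30).
Jul 9, 2290 → Aug 9, 2290: 31 days (July has 31).
Aug 9, 2290 → Sep 9, 2290: 31 days (August has 31).
Sep 9, 2290 → Oct 9, 2290: 30 days (September has 30).
Oct 9, 2290 → Nov 9, 2290: 31 days (October has 31).
Nov 9, 2290 → Dec 9, 2290: 30 days (November has 30).
Dec 9, 2290 → Jan 9, 2291: 31 days (December has 31).
Jan 9, 2291 → Feb 9, 2291: 31 days (January has 31).
Feb 9, 2291 → Mar 8, 2291: 27 days.
Total: 1794 days.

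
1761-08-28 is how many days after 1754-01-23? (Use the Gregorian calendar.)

Jan 23, 1754 → Jan 23, 1755: 365 days.
Jan 23, 1755 → Jan 23, 1756: 365 days.
Jan 23, 1756 → Jan 23, 1757: 366 days (Feb 29, 1756 is in that span).
Jan 23, 1757 → Jan 23, 1758: 365 days.
Jan 23, 1758 → Jan 23, 1759: 365 days.
Jan 23, 1759 → Jan 23, 1760: 365 days.
Jan 23, 1760 → Jan 23, 1761: 366 days (Feb 29, 1760 is in that span).
Jan 23, 1761 → Feb 23, 1761: 31 days (January has 31).
Feb 23, 1761 → Mar 23, 1761: 28 days (February has 28).
Mar 23, 1761 → Apr 23, 1761: 31 days (March has 31).
Apr 23, 1761 → May 23, 1761: 30 days (April has 30).
May 23, 1761 → Jun 23, 1761: 31 days (May has 31).
Jun 23, 1761 → Jul 23, 1761: 30 days (June has 30).
Jul 23, 1761 → Aug 23, 1761: 31 days (July has 31).
Aug 23, 1761 → Aug 28, 1761: 5 days.
Total: 2774 days.

2774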